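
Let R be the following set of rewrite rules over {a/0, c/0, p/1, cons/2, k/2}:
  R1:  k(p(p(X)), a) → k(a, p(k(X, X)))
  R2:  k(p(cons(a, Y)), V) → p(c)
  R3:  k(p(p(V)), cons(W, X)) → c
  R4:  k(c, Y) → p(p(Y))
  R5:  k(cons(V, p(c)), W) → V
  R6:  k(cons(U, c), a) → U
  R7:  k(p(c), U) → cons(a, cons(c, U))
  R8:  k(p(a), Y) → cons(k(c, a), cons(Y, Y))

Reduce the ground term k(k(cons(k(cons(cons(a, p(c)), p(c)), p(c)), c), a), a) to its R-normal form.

1. k(k(cons(k(cons(cons(a, p(c)), p(c)), p(c)), c), a), a)  →  k(k(cons(cons(a, p(c)), p(c)), p(c)), a)   [R6 at 1]
2. k(k(cons(cons(a, p(c)), p(c)), p(c)), a)  →  k(cons(a, p(c)), a)   [R5 at 1]
3. k(cons(a, p(c)), a)  →  a   [R5 at ε]

a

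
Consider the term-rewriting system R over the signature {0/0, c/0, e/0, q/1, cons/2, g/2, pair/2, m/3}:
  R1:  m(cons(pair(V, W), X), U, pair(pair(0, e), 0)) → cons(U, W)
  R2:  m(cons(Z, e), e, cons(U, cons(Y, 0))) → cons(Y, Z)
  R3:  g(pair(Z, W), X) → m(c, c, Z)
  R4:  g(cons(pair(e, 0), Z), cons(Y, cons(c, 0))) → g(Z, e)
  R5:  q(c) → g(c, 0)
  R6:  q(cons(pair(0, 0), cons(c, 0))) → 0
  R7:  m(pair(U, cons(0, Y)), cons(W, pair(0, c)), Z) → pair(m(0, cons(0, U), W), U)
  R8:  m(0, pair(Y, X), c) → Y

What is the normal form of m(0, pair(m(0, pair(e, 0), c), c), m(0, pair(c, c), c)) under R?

e

1. m(0, pair(m(0, pair(e, 0), c), c), m(0, pair(c, c), c))  →  m(0, pair(e, c), m(0, pair(c, c), c))   [R8 at 2.1]
2. m(0, pair(e, c), m(0, pair(c, c), c))  →  m(0, pair(e, c), c)   [R8 at 3]
3. m(0, pair(e, c), c)  →  e   [R8 at ε]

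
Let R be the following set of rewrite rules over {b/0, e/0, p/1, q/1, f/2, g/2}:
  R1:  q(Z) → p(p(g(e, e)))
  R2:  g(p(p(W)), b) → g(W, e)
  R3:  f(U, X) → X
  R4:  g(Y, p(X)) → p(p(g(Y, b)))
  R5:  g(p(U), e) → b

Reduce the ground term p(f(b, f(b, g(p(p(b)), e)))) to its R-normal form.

p(b)

1. p(f(b, f(b, g(p(p(b)), e))))  →  p(f(b, g(p(p(b)), e)))   [R3 at 1]
2. p(f(b, g(p(p(b)), e)))  →  p(g(p(p(b)), e))   [R3 at 1]
3. p(g(p(p(b)), e))  →  p(b)   [R5 at 1]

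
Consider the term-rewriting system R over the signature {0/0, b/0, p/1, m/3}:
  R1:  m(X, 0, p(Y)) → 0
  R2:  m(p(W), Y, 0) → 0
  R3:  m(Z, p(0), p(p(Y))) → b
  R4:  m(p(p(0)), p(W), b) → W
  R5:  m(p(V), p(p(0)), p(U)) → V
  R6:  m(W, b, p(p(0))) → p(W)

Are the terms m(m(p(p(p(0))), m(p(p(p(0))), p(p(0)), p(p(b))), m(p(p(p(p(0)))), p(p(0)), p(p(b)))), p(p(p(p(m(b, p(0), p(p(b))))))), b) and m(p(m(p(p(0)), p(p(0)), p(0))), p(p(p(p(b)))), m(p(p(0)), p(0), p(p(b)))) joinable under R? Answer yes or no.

Reduce t₁ = m(m(p(p(p(0))), m(p(p(p(0))), p(p(0)), p(p(b))), m(p(p(p(p(0)))), p(p(0)), p(p(b)))), p(p(p(p(m(b, p(0), p(p(b))))))), b):
1. m(m(p(p(p(0))), m(p(p(p(0))), p(p(0)), p(p(b))), m(p(p(p(p(0)))), p(p(0)), p(p(b)))), p(p(p(p(m(b, p(0), p(p(b))))))), b)  →  m(m(p(p(p(0))), p(p(0)), m(p(p(p(p(0)))), p(p(0)), p(p(b)))), p(p(p(p(m(b, p(0), p(p(b))))))), b)   [R5 at 1.2]
2. m(m(p(p(p(0))), p(p(0)), m(p(p(p(p(0)))), p(p(0)), p(p(b)))), p(p(p(p(m(b, p(0), p(p(b))))))), b)  →  m(m(p(p(p(0))), p(p(0)), p(p(p(0)))), p(p(p(p(m(b, p(0), p(p(b))))))), b)   [R5 at 1.3]
3. m(m(p(p(p(0))), p(p(0)), p(p(p(0)))), p(p(p(p(m(b, p(0), p(p(b))))))), b)  →  m(p(p(0)), p(p(p(p(m(b, p(0), p(p(b))))))), b)   [R5 at 1]
4. m(p(p(0)), p(p(p(p(m(b, p(0), p(p(b))))))), b)  →  p(p(p(m(b, p(0), p(p(b))))))   [R4 at ε]
5. p(p(p(m(b, p(0), p(p(b))))))  →  p(p(p(b)))   [R3 at 1.1.1]

Reduce t₂ = m(p(m(p(p(0)), p(p(0)), p(0))), p(p(p(p(b)))), m(p(p(0)), p(0), p(p(b)))):
1. m(p(m(p(p(0)), p(p(0)), p(0))), p(p(p(p(b)))), m(p(p(0)), p(0), p(p(b))))  →  m(p(p(0)), p(p(p(p(b)))), m(p(p(0)), p(0), p(p(b))))   [R5 at 1.1]
2. m(p(p(0)), p(p(p(p(b)))), m(p(p(0)), p(0), p(p(b))))  →  m(p(p(0)), p(p(p(p(b)))), b)   [R3 at 3]
3. m(p(p(0)), p(p(p(p(b)))), b)  →  p(p(p(b)))   [R4 at ε]

yes — NF(t₁) = p(p(p(b))), NF(t₂) = p(p(p(b)))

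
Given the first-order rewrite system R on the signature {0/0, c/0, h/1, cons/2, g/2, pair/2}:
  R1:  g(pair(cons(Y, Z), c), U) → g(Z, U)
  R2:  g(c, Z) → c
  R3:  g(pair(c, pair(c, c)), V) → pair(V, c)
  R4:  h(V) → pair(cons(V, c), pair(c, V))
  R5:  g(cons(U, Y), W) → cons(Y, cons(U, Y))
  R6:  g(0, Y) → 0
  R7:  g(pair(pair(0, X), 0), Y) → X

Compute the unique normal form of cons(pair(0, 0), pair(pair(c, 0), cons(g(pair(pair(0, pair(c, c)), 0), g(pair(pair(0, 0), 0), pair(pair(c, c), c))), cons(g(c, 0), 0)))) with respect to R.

1. cons(pair(0, 0), pair(pair(c, 0), cons(g(pair(pair(0, pair(c, c)), 0), g(pair(pair(0, 0), 0), pair(pair(c, c), c))), cons(g(c, 0), 0))))  →  cons(pair(0, 0), pair(pair(c, 0), cons(pair(c, c), cons(g(c, 0), 0))))   [R7 at 2.2.1]
2. cons(pair(0, 0), pair(pair(c, 0), cons(pair(c, c), cons(g(c, 0), 0))))  →  cons(pair(0, 0), pair(pair(c, 0), cons(pair(c, c), cons(c, 0))))   [R2 at 2.2.2.1]

cons(pair(0, 0), pair(pair(c, 0), cons(pair(c, c), cons(c, 0))))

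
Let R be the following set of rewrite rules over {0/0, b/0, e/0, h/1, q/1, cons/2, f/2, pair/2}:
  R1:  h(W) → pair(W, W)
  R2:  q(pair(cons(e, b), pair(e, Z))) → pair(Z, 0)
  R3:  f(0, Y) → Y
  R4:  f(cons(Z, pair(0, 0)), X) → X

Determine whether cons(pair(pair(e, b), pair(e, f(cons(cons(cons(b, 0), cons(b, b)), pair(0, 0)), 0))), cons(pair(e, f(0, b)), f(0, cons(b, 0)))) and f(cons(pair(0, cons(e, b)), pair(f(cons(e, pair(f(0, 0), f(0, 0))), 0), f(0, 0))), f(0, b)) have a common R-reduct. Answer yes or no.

Reduce t₁ = cons(pair(pair(e, b), pair(e, f(cons(cons(cons(b, 0), cons(b, b)), pair(0, 0)), 0))), cons(pair(e, f(0, b)), f(0, cons(b, 0)))):
1. cons(pair(pair(e, b), pair(e, f(cons(cons(cons(b, 0), cons(b, b)), pair(0, 0)), 0))), cons(pair(e, f(0, b)), f(0, cons(b, 0))))  →  cons(pair(pair(e, b), pair(e, 0)), cons(pair(e, f(0, b)), f(0, cons(b, 0))))   [R4 at 1.2.2]
2. cons(pair(pair(e, b), pair(e, 0)), cons(pair(e, f(0, b)), f(0, cons(b, 0))))  →  cons(pair(pair(e, b), pair(e, 0)), cons(pair(e, b), f(0, cons(b, 0))))   [R3 at 2.1.2]
3. cons(pair(pair(e, b), pair(e, 0)), cons(pair(e, b), f(0, cons(b, 0))))  →  cons(pair(pair(e, b), pair(e, 0)), cons(pair(e, b), cons(b, 0)))   [R3 at 2.2]

Reduce t₂ = f(cons(pair(0, cons(e, b)), pair(f(cons(e, pair(f(0, 0), f(0, 0))), 0), f(0, 0))), f(0, b)):
1. f(cons(pair(0, cons(e, b)), pair(f(cons(e, pair(f(0, 0), f(0, 0))), 0), f(0, 0))), f(0, b))  →  f(cons(pair(0, cons(e, b)), pair(f(cons(e, pair(0, f(0, 0))), 0), f(0, 0))), f(0, b))   [R3 at 1.2.1.1.2.1]
2. f(cons(pair(0, cons(e, b)), pair(f(cons(e, pair(0, f(0, 0))), 0), f(0, 0))), f(0, b))  →  f(cons(pair(0, cons(e, b)), pair(f(cons(e, pair(0, 0)), 0), f(0, 0))), f(0, b))   [R3 at 1.2.1.1.2.2]
3. f(cons(pair(0, cons(e, b)), pair(f(cons(e, pair(0, 0)), 0), f(0, 0))), f(0, b))  →  f(cons(pair(0, cons(e, b)), pair(0, f(0, 0))), f(0, b))   [R4 at 1.2.1]
4. f(cons(pair(0, cons(e, b)), pair(0, f(0, 0))), f(0, b))  →  f(cons(pair(0, cons(e, b)), pair(0, 0)), f(0, b))   [R3 at 1.2.2]
5. f(cons(pair(0, cons(e, b)), pair(0, 0)), f(0, b))  →  f(0, b)   [R4 at ε]
6. f(0, b)  →  b   [R3 at ε]

no — NF(t₁) = cons(pair(pair(e, b), pair(e, 0)), cons(pair(e, b), cons(b, 0))), NF(t₂) = b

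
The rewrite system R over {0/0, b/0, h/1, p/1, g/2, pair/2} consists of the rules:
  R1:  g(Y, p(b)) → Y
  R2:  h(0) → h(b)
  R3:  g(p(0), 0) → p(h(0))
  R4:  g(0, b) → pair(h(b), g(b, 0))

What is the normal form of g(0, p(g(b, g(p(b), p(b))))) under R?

1. g(0, p(g(b, g(p(b), p(b)))))  →  g(0, p(g(b, p(b))))   [R1 at 2.1.2]
2. g(0, p(g(b, p(b))))  →  g(0, p(b))   [R1 at 2.1]
3. g(0, p(b))  →  0   [R1 at ε]

0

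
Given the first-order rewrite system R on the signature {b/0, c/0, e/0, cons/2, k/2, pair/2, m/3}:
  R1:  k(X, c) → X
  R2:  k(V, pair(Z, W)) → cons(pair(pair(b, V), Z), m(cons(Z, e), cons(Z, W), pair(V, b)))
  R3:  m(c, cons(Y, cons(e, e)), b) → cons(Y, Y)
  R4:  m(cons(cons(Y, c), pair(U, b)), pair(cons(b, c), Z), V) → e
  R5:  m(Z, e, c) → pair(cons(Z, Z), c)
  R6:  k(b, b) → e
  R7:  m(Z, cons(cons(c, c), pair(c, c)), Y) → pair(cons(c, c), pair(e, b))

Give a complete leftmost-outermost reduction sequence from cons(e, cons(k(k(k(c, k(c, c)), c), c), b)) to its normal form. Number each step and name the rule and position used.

1. cons(e, cons(k(k(k(c, k(c, c)), c), c), b))  →  cons(e, cons(k(k(c, k(c, c)), c), b))   [R1 at 2.1]
2. cons(e, cons(k(k(c, k(c, c)), c), b))  →  cons(e, cons(k(c, k(c, c)), b))   [R1 at 2.1]
3. cons(e, cons(k(c, k(c, c)), b))  →  cons(e, cons(k(c, c), b))   [R1 at 2.1.2]
4. cons(e, cons(k(c, c), b))  →  cons(e, cons(c, b))   [R1 at 2.1]

cons(e, cons(c, b))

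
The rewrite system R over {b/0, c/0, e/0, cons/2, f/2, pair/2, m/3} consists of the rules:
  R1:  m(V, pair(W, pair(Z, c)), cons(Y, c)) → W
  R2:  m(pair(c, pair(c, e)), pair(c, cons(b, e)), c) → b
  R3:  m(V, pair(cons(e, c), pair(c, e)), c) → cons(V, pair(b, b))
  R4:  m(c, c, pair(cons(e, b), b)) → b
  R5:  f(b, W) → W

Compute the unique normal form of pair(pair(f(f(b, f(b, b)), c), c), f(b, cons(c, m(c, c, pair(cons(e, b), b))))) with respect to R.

pair(pair(c, c), cons(c, b))

1. pair(pair(f(f(b, f(b, b)), c), c), f(b, cons(c, m(c, c, pair(cons(e, b), b)))))  →  pair(pair(f(f(b, b), c), c), f(b, cons(c, m(c, c, pair(cons(e, b), b)))))   [R5 at 1.1.1]
2. pair(pair(f(f(b, b), c), c), f(b, cons(c, m(c, c, pair(cons(e, b), b)))))  →  pair(pair(f(b, c), c), f(b, cons(c, m(c, c, pair(cons(e, b), b)))))   [R5 at 1.1.1]
3. pair(pair(f(b, c), c), f(b, cons(c, m(c, c, pair(cons(e, b), b)))))  →  pair(pair(c, c), f(b, cons(c, m(c, c, pair(cons(e, b), b)))))   [R5 at 1.1]
4. pair(pair(c, c), f(b, cons(c, m(c, c, pair(cons(e, b), b)))))  →  pair(pair(c, c), cons(c, m(c, c, pair(cons(e, b), b))))   [R5 at 2]
5. pair(pair(c, c), cons(c, m(c, c, pair(cons(e, b), b))))  →  pair(pair(c, c), cons(c, b))   [R4 at 2.2]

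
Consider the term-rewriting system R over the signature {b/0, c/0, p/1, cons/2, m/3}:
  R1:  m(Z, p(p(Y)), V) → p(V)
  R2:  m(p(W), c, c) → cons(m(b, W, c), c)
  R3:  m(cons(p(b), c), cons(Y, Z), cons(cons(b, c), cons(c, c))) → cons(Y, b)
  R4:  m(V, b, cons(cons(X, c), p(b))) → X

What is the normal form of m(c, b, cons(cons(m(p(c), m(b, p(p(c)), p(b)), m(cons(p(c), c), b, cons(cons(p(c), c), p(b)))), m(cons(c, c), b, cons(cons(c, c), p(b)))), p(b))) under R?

p(p(c))

1. m(c, b, cons(cons(m(p(c), m(b, p(p(c)), p(b)), m(cons(p(c), c), b, cons(cons(p(c), c), p(b)))), m(cons(c, c), b, cons(cons(c, c), p(b)))), p(b)))  →  m(c, b, cons(cons(m(p(c), p(p(b)), m(cons(p(c), c), b, cons(cons(p(c), c), p(b)))), m(cons(c, c), b, cons(cons(c, c), p(b)))), p(b)))   [R1 at 3.1.1.2]
2. m(c, b, cons(cons(m(p(c), p(p(b)), m(cons(p(c), c), b, cons(cons(p(c), c), p(b)))), m(cons(c, c), b, cons(cons(c, c), p(b)))), p(b)))  →  m(c, b, cons(cons(p(m(cons(p(c), c), b, cons(cons(p(c), c), p(b)))), m(cons(c, c), b, cons(cons(c, c), p(b)))), p(b)))   [R1 at 3.1.1]
3. m(c, b, cons(cons(p(m(cons(p(c), c), b, cons(cons(p(c), c), p(b)))), m(cons(c, c), b, cons(cons(c, c), p(b)))), p(b)))  →  m(c, b, cons(cons(p(p(c)), m(cons(c, c), b, cons(cons(c, c), p(b)))), p(b)))   [R4 at 3.1.1.1]
4. m(c, b, cons(cons(p(p(c)), m(cons(c, c), b, cons(cons(c, c), p(b)))), p(b)))  →  m(c, b, cons(cons(p(p(c)), c), p(b)))   [R4 at 3.1.2]
5. m(c, b, cons(cons(p(p(c)), c), p(b)))  →  p(p(c))   [R4 at ε]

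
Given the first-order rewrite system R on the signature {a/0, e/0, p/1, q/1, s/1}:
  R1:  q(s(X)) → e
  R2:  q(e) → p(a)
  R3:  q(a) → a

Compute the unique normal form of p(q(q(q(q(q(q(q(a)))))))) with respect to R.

p(a)

1. p(q(q(q(q(q(q(q(a))))))))  →  p(q(q(q(q(q(q(a)))))))   [R3 at 1.1.1.1.1.1.1]
2. p(q(q(q(q(q(q(a)))))))  →  p(q(q(q(q(q(a))))))   [R3 at 1.1.1.1.1.1]
3. p(q(q(q(q(q(a))))))  →  p(q(q(q(q(a)))))   [R3 at 1.1.1.1.1]
4. p(q(q(q(q(a)))))  →  p(q(q(q(a))))   [R3 at 1.1.1.1]
5. p(q(q(q(a))))  →  p(q(q(a)))   [R3 at 1.1.1]
6. p(q(q(a)))  →  p(q(a))   [R3 at 1.1]
7. p(q(a))  →  p(a)   [R3 at 1]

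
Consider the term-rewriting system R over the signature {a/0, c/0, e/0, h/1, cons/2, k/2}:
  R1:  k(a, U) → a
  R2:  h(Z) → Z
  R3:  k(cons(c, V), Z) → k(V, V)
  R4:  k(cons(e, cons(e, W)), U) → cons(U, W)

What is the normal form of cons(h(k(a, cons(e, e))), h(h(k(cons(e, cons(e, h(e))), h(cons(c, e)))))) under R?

1. cons(h(k(a, cons(e, e))), h(h(k(cons(e, cons(e, h(e))), h(cons(c, e))))))  →  cons(k(a, cons(e, e)), h(h(k(cons(e, cons(e, h(e))), h(cons(c, e))))))   [R2 at 1]
2. cons(k(a, cons(e, e)), h(h(k(cons(e, cons(e, h(e))), h(cons(c, e))))))  →  cons(a, h(h(k(cons(e, cons(e, h(e))), h(cons(c, e))))))   [R1 at 1]
3. cons(a, h(h(k(cons(e, cons(e, h(e))), h(cons(c, e))))))  →  cons(a, h(k(cons(e, cons(e, h(e))), h(cons(c, e)))))   [R2 at 2]
4. cons(a, h(k(cons(e, cons(e, h(e))), h(cons(c, e)))))  →  cons(a, k(cons(e, cons(e, h(e))), h(cons(c, e))))   [R2 at 2]
5. cons(a, k(cons(e, cons(e, h(e))), h(cons(c, e))))  →  cons(a, cons(h(cons(c, e)), h(e)))   [R4 at 2]
6. cons(a, cons(h(cons(c, e)), h(e)))  →  cons(a, cons(cons(c, e), h(e)))   [R2 at 2.1]
7. cons(a, cons(cons(c, e), h(e)))  →  cons(a, cons(cons(c, e), e))   [R2 at 2.2]

cons(a, cons(cons(c, e), e))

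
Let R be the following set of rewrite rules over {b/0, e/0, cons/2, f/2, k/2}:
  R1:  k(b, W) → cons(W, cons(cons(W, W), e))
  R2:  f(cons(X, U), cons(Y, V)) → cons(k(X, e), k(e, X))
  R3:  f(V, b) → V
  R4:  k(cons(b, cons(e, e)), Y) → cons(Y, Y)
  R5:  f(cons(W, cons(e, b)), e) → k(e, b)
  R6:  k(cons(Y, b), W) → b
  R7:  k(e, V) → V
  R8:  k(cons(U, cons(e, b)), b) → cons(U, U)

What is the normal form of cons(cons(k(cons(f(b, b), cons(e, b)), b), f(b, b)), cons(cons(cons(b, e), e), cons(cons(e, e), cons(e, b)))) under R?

1. cons(cons(k(cons(f(b, b), cons(e, b)), b), f(b, b)), cons(cons(cons(b, e), e), cons(cons(e, e), cons(e, b))))  →  cons(cons(cons(f(b, b), f(b, b)), f(b, b)), cons(cons(cons(b, e), e), cons(cons(e, e), cons(e, b))))   [R8 at 1.1]
2. cons(cons(cons(f(b, b), f(b, b)), f(b, b)), cons(cons(cons(b, e), e), cons(cons(e, e), cons(e, b))))  →  cons(cons(cons(b, f(b, b)), f(b, b)), cons(cons(cons(b, e), e), cons(cons(e, e), cons(e, b))))   [R3 at 1.1.1]
3. cons(cons(cons(b, f(b, b)), f(b, b)), cons(cons(cons(b, e), e), cons(cons(e, e), cons(e, b))))  →  cons(cons(cons(b, b), f(b, b)), cons(cons(cons(b, e), e), cons(cons(e, e), cons(e, b))))   [R3 at 1.1.2]
4. cons(cons(cons(b, b), f(b, b)), cons(cons(cons(b, e), e), cons(cons(e, e), cons(e, b))))  →  cons(cons(cons(b, b), b), cons(cons(cons(b, e), e), cons(cons(e, e), cons(e, b))))   [R3 at 1.2]

cons(cons(cons(b, b), b), cons(cons(cons(b, e), e), cons(cons(e, e), cons(e, b))))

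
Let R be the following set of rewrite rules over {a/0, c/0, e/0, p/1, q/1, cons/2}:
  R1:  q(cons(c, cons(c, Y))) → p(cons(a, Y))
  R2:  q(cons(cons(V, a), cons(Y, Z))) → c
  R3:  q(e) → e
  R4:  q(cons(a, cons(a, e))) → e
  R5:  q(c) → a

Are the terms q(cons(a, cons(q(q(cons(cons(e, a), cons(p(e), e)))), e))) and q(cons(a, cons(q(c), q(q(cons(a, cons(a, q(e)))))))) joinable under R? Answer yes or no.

Reduce t₁ = q(cons(a, cons(q(q(cons(cons(e, a), cons(p(e), e)))), e))):
1. q(cons(a, cons(q(q(cons(cons(e, a), cons(p(e), e)))), e)))  →  q(cons(a, cons(q(c), e)))   [R2 at 1.2.1.1]
2. q(cons(a, cons(q(c), e)))  →  q(cons(a, cons(a, e)))   [R5 at 1.2.1]
3. q(cons(a, cons(a, e)))  →  e   [R4 at ε]

Reduce t₂ = q(cons(a, cons(q(c), q(q(cons(a, cons(a, q(e)))))))):
1. q(cons(a, cons(q(c), q(q(cons(a, cons(a, q(e))))))))  →  q(cons(a, cons(a, q(q(cons(a, cons(a, q(e))))))))   [R5 at 1.2.1]
2. q(cons(a, cons(a, q(q(cons(a, cons(a, q(e))))))))  →  q(cons(a, cons(a, q(q(cons(a, cons(a, e)))))))   [R3 at 1.2.2.1.1.2.2]
3. q(cons(a, cons(a, q(q(cons(a, cons(a, e)))))))  →  q(cons(a, cons(a, q(e))))   [R4 at 1.2.2.1]
4. q(cons(a, cons(a, q(e))))  →  q(cons(a, cons(a, e)))   [R3 at 1.2.2]
5. q(cons(a, cons(a, e)))  →  e   [R4 at ε]

yes — NF(t₁) = e, NF(t₂) = e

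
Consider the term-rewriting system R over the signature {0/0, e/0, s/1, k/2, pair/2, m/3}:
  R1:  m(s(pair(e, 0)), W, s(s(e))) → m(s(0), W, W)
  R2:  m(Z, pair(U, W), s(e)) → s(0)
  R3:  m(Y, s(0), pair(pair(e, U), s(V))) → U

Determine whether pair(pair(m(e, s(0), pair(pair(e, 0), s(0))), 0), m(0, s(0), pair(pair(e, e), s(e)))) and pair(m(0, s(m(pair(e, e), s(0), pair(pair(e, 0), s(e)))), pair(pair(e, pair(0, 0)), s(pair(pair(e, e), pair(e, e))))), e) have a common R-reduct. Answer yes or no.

Reduce t₁ = pair(pair(m(e, s(0), pair(pair(e, 0), s(0))), 0), m(0, s(0), pair(pair(e, e), s(e)))):
1. pair(pair(m(e, s(0), pair(pair(e, 0), s(0))), 0), m(0, s(0), pair(pair(e, e), s(e))))  →  pair(pair(0, 0), m(0, s(0), pair(pair(e, e), s(e))))   [R3 at 1.1]
2. pair(pair(0, 0), m(0, s(0), pair(pair(e, e), s(e))))  →  pair(pair(0, 0), e)   [R3 at 2]

Reduce t₂ = pair(m(0, s(m(pair(e, e), s(0), pair(pair(e, 0), s(e)))), pair(pair(e, pair(0, 0)), s(pair(pair(e, e), pair(e, e))))), e):
1. pair(m(0, s(m(pair(e, e), s(0), pair(pair(e, 0), s(e)))), pair(pair(e, pair(0, 0)), s(pair(pair(e, e), pair(e, e))))), e)  →  pair(m(0, s(0), pair(pair(e, pair(0, 0)), s(pair(pair(e, e), pair(e, e))))), e)   [R3 at 1.2.1]
2. pair(m(0, s(0), pair(pair(e, pair(0, 0)), s(pair(pair(e, e), pair(e, e))))), e)  →  pair(pair(0, 0), e)   [R3 at 1]

yes — NF(t₁) = pair(pair(0, 0), e), NF(t₂) = pair(pair(0, 0), e)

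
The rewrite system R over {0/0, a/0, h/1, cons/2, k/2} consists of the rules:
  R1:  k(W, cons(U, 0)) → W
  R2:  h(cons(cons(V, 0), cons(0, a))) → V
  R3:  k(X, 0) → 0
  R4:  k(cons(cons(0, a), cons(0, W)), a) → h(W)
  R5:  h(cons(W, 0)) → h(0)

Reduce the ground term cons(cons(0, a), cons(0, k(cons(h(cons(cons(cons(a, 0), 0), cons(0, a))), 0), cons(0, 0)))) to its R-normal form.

cons(cons(0, a), cons(0, cons(cons(a, 0), 0)))

1. cons(cons(0, a), cons(0, k(cons(h(cons(cons(cons(a, 0), 0), cons(0, a))), 0), cons(0, 0))))  →  cons(cons(0, a), cons(0, cons(h(cons(cons(cons(a, 0), 0), cons(0, a))), 0)))   [R1 at 2.2]
2. cons(cons(0, a), cons(0, cons(h(cons(cons(cons(a, 0), 0), cons(0, a))), 0)))  →  cons(cons(0, a), cons(0, cons(cons(a, 0), 0)))   [R2 at 2.2.1]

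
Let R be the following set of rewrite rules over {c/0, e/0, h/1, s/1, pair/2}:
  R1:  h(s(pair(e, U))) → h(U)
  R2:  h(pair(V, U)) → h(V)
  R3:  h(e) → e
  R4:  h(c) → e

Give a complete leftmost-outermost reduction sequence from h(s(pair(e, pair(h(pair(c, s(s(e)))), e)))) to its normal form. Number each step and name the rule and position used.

e

1. h(s(pair(e, pair(h(pair(c, s(s(e)))), e))))  →  h(pair(h(pair(c, s(s(e)))), e))   [R1 at ε]
2. h(pair(h(pair(c, s(s(e)))), e))  →  h(h(pair(c, s(s(e)))))   [R2 at ε]
3. h(h(pair(c, s(s(e)))))  →  h(h(c))   [R2 at 1]
4. h(h(c))  →  h(e)   [R4 at 1]
5. h(e)  →  e   [R3 at ε]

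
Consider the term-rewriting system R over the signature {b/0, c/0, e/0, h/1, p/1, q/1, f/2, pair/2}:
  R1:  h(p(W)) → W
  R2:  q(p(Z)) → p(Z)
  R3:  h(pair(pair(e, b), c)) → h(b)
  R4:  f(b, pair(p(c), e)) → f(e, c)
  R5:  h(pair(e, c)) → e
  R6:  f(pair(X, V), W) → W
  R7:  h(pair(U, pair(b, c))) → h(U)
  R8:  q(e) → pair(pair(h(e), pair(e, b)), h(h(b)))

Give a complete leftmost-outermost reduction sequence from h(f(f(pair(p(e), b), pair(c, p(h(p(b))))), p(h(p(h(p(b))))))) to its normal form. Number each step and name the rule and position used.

1. h(f(f(pair(p(e), b), pair(c, p(h(p(b))))), p(h(p(h(p(b)))))))  →  h(f(pair(c, p(h(p(b)))), p(h(p(h(p(b)))))))   [R6 at 1.1]
2. h(f(pair(c, p(h(p(b)))), p(h(p(h(p(b)))))))  →  h(p(h(p(h(p(b))))))   [R6 at 1]
3. h(p(h(p(h(p(b))))))  →  h(p(h(p(b))))   [R1 at ε]
4. h(p(h(p(b))))  →  h(p(b))   [R1 at ε]
5. h(p(b))  →  b   [R1 at ε]

b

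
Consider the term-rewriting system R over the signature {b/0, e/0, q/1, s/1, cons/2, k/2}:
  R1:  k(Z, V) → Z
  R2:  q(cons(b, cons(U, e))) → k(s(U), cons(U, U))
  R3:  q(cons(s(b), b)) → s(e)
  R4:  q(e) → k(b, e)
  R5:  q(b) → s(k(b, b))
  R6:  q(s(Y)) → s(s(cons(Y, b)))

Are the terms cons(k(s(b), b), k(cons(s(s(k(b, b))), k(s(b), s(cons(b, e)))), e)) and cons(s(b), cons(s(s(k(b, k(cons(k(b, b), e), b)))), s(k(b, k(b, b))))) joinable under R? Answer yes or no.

yes — NF(t₁) = cons(s(b), cons(s(s(b)), s(b))), NF(t₂) = cons(s(b), cons(s(s(b)), s(b)))

Reduce t₁ = cons(k(s(b), b), k(cons(s(s(k(b, b))), k(s(b), s(cons(b, e)))), e)):
1. cons(k(s(b), b), k(cons(s(s(k(b, b))), k(s(b), s(cons(b, e)))), e))  →  cons(s(b), k(cons(s(s(k(b, b))), k(s(b), s(cons(b, e)))), e))   [R1 at 1]
2. cons(s(b), k(cons(s(s(k(b, b))), k(s(b), s(cons(b, e)))), e))  →  cons(s(b), cons(s(s(k(b, b))), k(s(b), s(cons(b, e)))))   [R1 at 2]
3. cons(s(b), cons(s(s(k(b, b))), k(s(b), s(cons(b, e)))))  →  cons(s(b), cons(s(s(b)), k(s(b), s(cons(b, e)))))   [R1 at 2.1.1.1]
4. cons(s(b), cons(s(s(b)), k(s(b), s(cons(b, e)))))  →  cons(s(b), cons(s(s(b)), s(b)))   [R1 at 2.2]

Reduce t₂ = cons(s(b), cons(s(s(k(b, k(cons(k(b, b), e), b)))), s(k(b, k(b, b))))):
1. cons(s(b), cons(s(s(k(b, k(cons(k(b, b), e), b)))), s(k(b, k(b, b)))))  →  cons(s(b), cons(s(s(b)), s(k(b, k(b, b)))))   [R1 at 2.1.1.1]
2. cons(s(b), cons(s(s(b)), s(k(b, k(b, b)))))  →  cons(s(b), cons(s(s(b)), s(b)))   [R1 at 2.2.1]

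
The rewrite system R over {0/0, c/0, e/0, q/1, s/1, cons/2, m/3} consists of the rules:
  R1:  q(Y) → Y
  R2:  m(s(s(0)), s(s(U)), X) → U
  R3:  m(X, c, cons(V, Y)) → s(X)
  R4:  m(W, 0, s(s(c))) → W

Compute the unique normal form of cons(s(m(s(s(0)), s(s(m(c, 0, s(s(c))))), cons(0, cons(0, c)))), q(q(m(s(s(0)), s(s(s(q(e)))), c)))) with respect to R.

cons(s(c), s(e))

1. cons(s(m(s(s(0)), s(s(m(c, 0, s(s(c))))), cons(0, cons(0, c)))), q(q(m(s(s(0)), s(s(s(q(e)))), c))))  →  cons(s(m(c, 0, s(s(c)))), q(q(m(s(s(0)), s(s(s(q(e)))), c))))   [R2 at 1.1]
2. cons(s(m(c, 0, s(s(c)))), q(q(m(s(s(0)), s(s(s(q(e)))), c))))  →  cons(s(c), q(q(m(s(s(0)), s(s(s(q(e)))), c))))   [R4 at 1.1]
3. cons(s(c), q(q(m(s(s(0)), s(s(s(q(e)))), c))))  →  cons(s(c), q(m(s(s(0)), s(s(s(q(e)))), c)))   [R1 at 2]
4. cons(s(c), q(m(s(s(0)), s(s(s(q(e)))), c)))  →  cons(s(c), m(s(s(0)), s(s(s(q(e)))), c))   [R1 at 2]
5. cons(s(c), m(s(s(0)), s(s(s(q(e)))), c))  →  cons(s(c), s(q(e)))   [R2 at 2]
6. cons(s(c), s(q(e)))  →  cons(s(c), s(e))   [R1 at 2.1]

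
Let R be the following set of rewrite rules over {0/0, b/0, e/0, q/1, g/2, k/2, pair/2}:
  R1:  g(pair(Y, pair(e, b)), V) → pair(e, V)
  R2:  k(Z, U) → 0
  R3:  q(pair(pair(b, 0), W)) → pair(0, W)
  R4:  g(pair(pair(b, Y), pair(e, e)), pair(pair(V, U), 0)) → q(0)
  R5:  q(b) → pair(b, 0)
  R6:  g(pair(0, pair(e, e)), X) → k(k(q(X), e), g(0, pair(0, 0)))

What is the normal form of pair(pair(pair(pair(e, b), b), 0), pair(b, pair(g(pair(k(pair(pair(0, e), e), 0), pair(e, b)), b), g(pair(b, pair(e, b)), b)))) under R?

1. pair(pair(pair(pair(e, b), b), 0), pair(b, pair(g(pair(k(pair(pair(0, e), e), 0), pair(e, b)), b), g(pair(b, pair(e, b)), b))))  →  pair(pair(pair(pair(e, b), b), 0), pair(b, pair(pair(e, b), g(pair(b, pair(e, b)), b))))   [R1 at 2.2.1]
2. pair(pair(pair(pair(e, b), b), 0), pair(b, pair(pair(e, b), g(pair(b, pair(e, b)), b))))  →  pair(pair(pair(pair(e, b), b), 0), pair(b, pair(pair(e, b), pair(e, b))))   [R1 at 2.2.2]

pair(pair(pair(pair(e, b), b), 0), pair(b, pair(pair(e, b), pair(e, b))))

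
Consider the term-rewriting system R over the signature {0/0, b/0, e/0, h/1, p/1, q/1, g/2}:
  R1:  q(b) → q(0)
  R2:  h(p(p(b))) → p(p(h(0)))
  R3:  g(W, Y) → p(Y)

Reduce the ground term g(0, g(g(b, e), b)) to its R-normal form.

p(p(b))

1. g(0, g(g(b, e), b))  →  p(g(g(b, e), b))   [R3 at ε]
2. p(g(g(b, e), b))  →  p(p(b))   [R3 at 1]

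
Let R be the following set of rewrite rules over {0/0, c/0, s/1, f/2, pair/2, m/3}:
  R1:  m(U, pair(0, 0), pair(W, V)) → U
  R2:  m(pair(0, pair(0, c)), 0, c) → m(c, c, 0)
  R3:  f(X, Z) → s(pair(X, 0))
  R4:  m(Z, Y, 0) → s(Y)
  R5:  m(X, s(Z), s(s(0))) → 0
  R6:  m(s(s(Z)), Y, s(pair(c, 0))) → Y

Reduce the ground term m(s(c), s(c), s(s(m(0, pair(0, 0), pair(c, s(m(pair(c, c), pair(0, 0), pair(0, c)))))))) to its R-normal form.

0

1. m(s(c), s(c), s(s(m(0, pair(0, 0), pair(c, s(m(pair(c, c), pair(0, 0), pair(0, c))))))))  →  m(s(c), s(c), s(s(0)))   [R1 at 3.1.1]
2. m(s(c), s(c), s(s(0)))  →  0   [R5 at ε]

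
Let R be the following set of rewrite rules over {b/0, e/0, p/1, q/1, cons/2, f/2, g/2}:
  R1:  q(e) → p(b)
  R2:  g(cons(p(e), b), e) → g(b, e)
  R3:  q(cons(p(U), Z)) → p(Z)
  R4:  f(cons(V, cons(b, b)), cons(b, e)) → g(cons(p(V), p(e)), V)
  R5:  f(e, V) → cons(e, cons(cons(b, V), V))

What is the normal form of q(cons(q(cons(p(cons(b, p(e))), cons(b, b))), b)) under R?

1. q(cons(q(cons(p(cons(b, p(e))), cons(b, b))), b))  →  q(cons(p(cons(b, b)), b))   [R3 at 1.1]
2. q(cons(p(cons(b, b)), b))  →  p(b)   [R3 at ε]

p(b)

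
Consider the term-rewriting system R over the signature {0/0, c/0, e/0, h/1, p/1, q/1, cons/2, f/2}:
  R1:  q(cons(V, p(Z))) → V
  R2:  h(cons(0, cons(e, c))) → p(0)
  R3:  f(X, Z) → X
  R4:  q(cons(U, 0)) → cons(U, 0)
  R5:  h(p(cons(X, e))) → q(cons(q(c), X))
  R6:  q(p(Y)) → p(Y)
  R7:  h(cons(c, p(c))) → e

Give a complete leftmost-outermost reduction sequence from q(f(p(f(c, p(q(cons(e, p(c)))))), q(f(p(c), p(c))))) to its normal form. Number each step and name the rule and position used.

p(c)

1. q(f(p(f(c, p(q(cons(e, p(c)))))), q(f(p(c), p(c)))))  →  q(p(f(c, p(q(cons(e, p(c)))))))   [R3 at 1]
2. q(p(f(c, p(q(cons(e, p(c)))))))  →  p(f(c, p(q(cons(e, p(c))))))   [R6 at ε]
3. p(f(c, p(q(cons(e, p(c))))))  →  p(c)   [R3 at 1]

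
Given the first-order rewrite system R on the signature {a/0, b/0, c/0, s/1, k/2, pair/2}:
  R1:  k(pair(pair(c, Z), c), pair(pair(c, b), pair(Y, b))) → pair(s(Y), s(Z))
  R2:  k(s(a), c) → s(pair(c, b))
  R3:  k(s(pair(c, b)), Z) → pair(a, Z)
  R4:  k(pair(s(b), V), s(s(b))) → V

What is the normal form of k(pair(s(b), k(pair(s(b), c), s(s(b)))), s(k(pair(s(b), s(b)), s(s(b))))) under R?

1. k(pair(s(b), k(pair(s(b), c), s(s(b)))), s(k(pair(s(b), s(b)), s(s(b)))))  →  k(pair(s(b), c), s(k(pair(s(b), s(b)), s(s(b)))))   [R4 at 1.2]
2. k(pair(s(b), c), s(k(pair(s(b), s(b)), s(s(b)))))  →  k(pair(s(b), c), s(s(b)))   [R4 at 2.1]
3. k(pair(s(b), c), s(s(b)))  →  c   [R4 at ε]

c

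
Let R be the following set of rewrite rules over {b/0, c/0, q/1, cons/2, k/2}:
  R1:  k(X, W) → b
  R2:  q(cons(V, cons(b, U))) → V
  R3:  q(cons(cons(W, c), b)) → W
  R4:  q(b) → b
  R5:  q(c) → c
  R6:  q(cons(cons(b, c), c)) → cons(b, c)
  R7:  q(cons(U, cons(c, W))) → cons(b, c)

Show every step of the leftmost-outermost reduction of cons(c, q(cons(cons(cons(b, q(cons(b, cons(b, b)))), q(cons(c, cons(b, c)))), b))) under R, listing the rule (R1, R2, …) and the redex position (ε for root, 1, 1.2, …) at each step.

1. cons(c, q(cons(cons(cons(b, q(cons(b, cons(b, b)))), q(cons(c, cons(b, c)))), b)))  →  cons(c, q(cons(cons(cons(b, b), q(cons(c, cons(b, c)))), b)))   [R2 at 2.1.1.1.2]
2. cons(c, q(cons(cons(cons(b, b), q(cons(c, cons(b, c)))), b)))  →  cons(c, q(cons(cons(cons(b, b), c), b)))   [R2 at 2.1.1.2]
3. cons(c, q(cons(cons(cons(b, b), c), b)))  →  cons(c, cons(b, b))   [R3 at 2]

cons(c, cons(b, b))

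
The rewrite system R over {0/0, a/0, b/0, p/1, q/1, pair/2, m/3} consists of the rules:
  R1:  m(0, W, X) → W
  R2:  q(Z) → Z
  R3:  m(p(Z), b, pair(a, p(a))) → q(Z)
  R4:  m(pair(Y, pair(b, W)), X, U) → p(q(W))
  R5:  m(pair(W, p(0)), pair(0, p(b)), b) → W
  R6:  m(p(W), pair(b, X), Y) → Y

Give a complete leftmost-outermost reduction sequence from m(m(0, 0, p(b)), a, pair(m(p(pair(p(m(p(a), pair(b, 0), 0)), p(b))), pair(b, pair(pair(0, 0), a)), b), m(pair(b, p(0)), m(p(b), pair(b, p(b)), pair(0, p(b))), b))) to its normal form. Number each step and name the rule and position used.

a

1. m(m(0, 0, p(b)), a, pair(m(p(pair(p(m(p(a), pair(b, 0), 0)), p(b))), pair(b, pair(pair(0, 0), a)), b), m(pair(b, p(0)), m(p(b), pair(b, p(b)), pair(0, p(b))), b)))  →  m(0, a, pair(m(p(pair(p(m(p(a), pair(b, 0), 0)), p(b))), pair(b, pair(pair(0, 0), a)), b), m(pair(b, p(0)), m(p(b), pair(b, p(b)), pair(0, p(b))), b)))   [R1 at 1]
2. m(0, a, pair(m(p(pair(p(m(p(a), pair(b, 0), 0)), p(b))), pair(b, pair(pair(0, 0), a)), b), m(pair(b, p(0)), m(p(b), pair(b, p(b)), pair(0, p(b))), b)))  →  a   [R1 at ε]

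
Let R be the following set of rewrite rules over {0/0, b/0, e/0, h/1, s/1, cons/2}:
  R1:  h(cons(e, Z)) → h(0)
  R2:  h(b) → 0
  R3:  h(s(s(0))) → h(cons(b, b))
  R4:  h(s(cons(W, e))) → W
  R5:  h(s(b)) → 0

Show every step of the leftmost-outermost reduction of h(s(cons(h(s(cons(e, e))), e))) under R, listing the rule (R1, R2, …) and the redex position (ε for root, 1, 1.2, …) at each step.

e

1. h(s(cons(h(s(cons(e, e))), e)))  →  h(s(cons(e, e)))   [R4 at ε]
2. h(s(cons(e, e)))  →  e   [R4 at ε]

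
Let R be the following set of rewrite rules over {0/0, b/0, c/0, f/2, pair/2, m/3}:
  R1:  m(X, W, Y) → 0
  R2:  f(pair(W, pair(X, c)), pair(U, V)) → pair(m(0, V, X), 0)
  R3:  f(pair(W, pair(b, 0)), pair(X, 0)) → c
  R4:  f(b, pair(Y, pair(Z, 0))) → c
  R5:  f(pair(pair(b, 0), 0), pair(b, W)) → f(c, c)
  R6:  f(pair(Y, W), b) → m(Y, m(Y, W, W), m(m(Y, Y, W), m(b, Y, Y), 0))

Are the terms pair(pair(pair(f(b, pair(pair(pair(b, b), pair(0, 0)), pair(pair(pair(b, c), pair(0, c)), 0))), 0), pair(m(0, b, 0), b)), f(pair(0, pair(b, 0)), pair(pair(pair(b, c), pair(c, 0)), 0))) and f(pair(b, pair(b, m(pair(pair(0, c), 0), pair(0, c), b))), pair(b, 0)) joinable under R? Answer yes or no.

Reduce t₁ = pair(pair(pair(f(b, pair(pair(pair(b, b), pair(0, 0)), pair(pair(pair(b, c), pair(0, c)), 0))), 0), pair(m(0, b, 0), b)), f(pair(0, pair(b, 0)), pair(pair(pair(b, c), pair(c, 0)), 0))):
1. pair(pair(pair(f(b, pair(pair(pair(b, b), pair(0, 0)), pair(pair(pair(b, c), pair(0, c)), 0))), 0), pair(m(0, b, 0), b)), f(pair(0, pair(b, 0)), pair(pair(pair(b, c), pair(c, 0)), 0)))  →  pair(pair(pair(c, 0), pair(m(0, b, 0), b)), f(pair(0, pair(b, 0)), pair(pair(pair(b, c), pair(c, 0)), 0)))   [R4 at 1.1.1]
2. pair(pair(pair(c, 0), pair(m(0, b, 0), b)), f(pair(0, pair(b, 0)), pair(pair(pair(b, c), pair(c, 0)), 0)))  →  pair(pair(pair(c, 0), pair(0, b)), f(pair(0, pair(b, 0)), pair(pair(pair(b, c), pair(c, 0)), 0)))   [R1 at 1.2.1]
3. pair(pair(pair(c, 0), pair(0, b)), f(pair(0, pair(b, 0)), pair(pair(pair(b, c), pair(c, 0)), 0)))  →  pair(pair(pair(c, 0), pair(0, b)), c)   [R3 at 2]

Reduce t₂ = f(pair(b, pair(b, m(pair(pair(0, c), 0), pair(0, c), b))), pair(b, 0)):
1. f(pair(b, pair(b, m(pair(pair(0, c), 0), pair(0, c), b))), pair(b, 0))  →  f(pair(b, pair(b, 0)), pair(b, 0))   [R1 at 1.2.2]
2. f(pair(b, pair(b, 0)), pair(b, 0))  →  c   [R3 at ε]

no — NF(t₁) = pair(pair(pair(c, 0), pair(0, b)), c), NF(t₂) = c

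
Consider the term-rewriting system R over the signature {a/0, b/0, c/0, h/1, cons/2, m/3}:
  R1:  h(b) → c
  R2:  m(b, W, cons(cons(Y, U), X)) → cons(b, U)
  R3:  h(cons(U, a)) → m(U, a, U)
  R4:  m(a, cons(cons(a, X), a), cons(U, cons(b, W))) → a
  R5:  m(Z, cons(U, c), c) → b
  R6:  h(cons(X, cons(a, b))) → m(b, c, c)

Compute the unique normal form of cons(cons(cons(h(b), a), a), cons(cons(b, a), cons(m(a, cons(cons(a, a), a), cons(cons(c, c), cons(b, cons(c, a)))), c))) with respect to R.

1. cons(cons(cons(h(b), a), a), cons(cons(b, a), cons(m(a, cons(cons(a, a), a), cons(cons(c, c), cons(b, cons(c, a)))), c)))  →  cons(cons(cons(c, a), a), cons(cons(b, a), cons(m(a, cons(cons(a, a), a), cons(cons(c, c), cons(b, cons(c, a)))), c)))   [R1 at 1.1.1]
2. cons(cons(cons(c, a), a), cons(cons(b, a), cons(m(a, cons(cons(a, a), a), cons(cons(c, c), cons(b, cons(c, a)))), c)))  →  cons(cons(cons(c, a), a), cons(cons(b, a), cons(a, c)))   [R4 at 2.2.1]

cons(cons(cons(c, a), a), cons(cons(b, a), cons(a, c)))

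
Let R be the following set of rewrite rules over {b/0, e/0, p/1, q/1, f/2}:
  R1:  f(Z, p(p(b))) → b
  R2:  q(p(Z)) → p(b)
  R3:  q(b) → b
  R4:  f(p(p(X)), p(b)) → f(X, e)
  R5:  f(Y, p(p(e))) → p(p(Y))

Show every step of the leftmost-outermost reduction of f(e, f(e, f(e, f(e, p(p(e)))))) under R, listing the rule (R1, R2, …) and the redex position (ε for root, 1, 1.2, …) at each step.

p(p(e))

1. f(e, f(e, f(e, f(e, p(p(e))))))  →  f(e, f(e, f(e, p(p(e)))))   [R5 at 2.2.2]
2. f(e, f(e, f(e, p(p(e)))))  →  f(e, f(e, p(p(e))))   [R5 at 2.2]
3. f(e, f(e, p(p(e))))  →  f(e, p(p(e)))   [R5 at 2]
4. f(e, p(p(e)))  →  p(p(e))   [R5 at ε]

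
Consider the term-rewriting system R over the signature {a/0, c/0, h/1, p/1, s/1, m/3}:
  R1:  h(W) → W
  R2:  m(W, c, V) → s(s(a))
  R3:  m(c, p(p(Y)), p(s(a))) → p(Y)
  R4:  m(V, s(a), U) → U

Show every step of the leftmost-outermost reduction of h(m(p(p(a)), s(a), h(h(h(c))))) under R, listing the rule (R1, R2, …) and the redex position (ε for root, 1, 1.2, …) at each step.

c

1. h(m(p(p(a)), s(a), h(h(h(c)))))  →  m(p(p(a)), s(a), h(h(h(c))))   [R1 at ε]
2. m(p(p(a)), s(a), h(h(h(c))))  →  h(h(h(c)))   [R4 at ε]
3. h(h(h(c)))  →  h(h(c))   [R1 at ε]
4. h(h(c))  →  h(c)   [R1 at ε]
5. h(c)  →  c   [R1 at ε]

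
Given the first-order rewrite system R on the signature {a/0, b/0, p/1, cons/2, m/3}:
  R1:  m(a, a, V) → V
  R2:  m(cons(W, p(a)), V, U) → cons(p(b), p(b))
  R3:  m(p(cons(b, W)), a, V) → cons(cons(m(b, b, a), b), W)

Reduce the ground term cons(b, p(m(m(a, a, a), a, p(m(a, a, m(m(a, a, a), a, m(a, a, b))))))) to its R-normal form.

cons(b, p(p(b)))

1. cons(b, p(m(m(a, a, a), a, p(m(a, a, m(m(a, a, a), a, m(a, a, b)))))))  →  cons(b, p(m(a, a, p(m(a, a, m(m(a, a, a), a, m(a, a, b)))))))   [R1 at 2.1.1]
2. cons(b, p(m(a, a, p(m(a, a, m(m(a, a, a), a, m(a, a, b)))))))  →  cons(b, p(p(m(a, a, m(m(a, a, a), a, m(a, a, b))))))   [R1 at 2.1]
3. cons(b, p(p(m(a, a, m(m(a, a, a), a, m(a, a, b))))))  →  cons(b, p(p(m(m(a, a, a), a, m(a, a, b)))))   [R1 at 2.1.1]
4. cons(b, p(p(m(m(a, a, a), a, m(a, a, b)))))  →  cons(b, p(p(m(a, a, m(a, a, b)))))   [R1 at 2.1.1.1]
5. cons(b, p(p(m(a, a, m(a, a, b)))))  →  cons(b, p(p(m(a, a, b))))   [R1 at 2.1.1]
6. cons(b, p(p(m(a, a, b))))  →  cons(b, p(p(b)))   [R1 at 2.1.1]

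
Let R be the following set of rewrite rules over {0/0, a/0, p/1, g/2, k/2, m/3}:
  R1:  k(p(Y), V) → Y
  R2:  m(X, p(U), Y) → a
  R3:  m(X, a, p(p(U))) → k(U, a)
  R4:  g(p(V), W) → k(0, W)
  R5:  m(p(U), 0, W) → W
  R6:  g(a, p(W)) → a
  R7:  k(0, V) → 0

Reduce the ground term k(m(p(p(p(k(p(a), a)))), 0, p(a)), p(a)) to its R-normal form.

1. k(m(p(p(p(k(p(a), a)))), 0, p(a)), p(a))  →  k(p(a), p(a))   [R5 at 1]
2. k(p(a), p(a))  →  a   [R1 at ε]

a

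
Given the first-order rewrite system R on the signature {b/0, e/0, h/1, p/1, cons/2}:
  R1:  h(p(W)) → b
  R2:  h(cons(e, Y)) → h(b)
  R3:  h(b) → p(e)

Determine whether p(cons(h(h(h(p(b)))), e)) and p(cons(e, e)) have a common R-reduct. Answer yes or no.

no — NF(t₁) = p(cons(b, e)), NF(t₂) = p(cons(e, e))

Reduce t₁ = p(cons(h(h(h(p(b)))), e)):
1. p(cons(h(h(h(p(b)))), e))  →  p(cons(h(h(b)), e))   [R1 at 1.1.1.1]
2. p(cons(h(h(b)), e))  →  p(cons(h(p(e)), e))   [R3 at 1.1.1]
3. p(cons(h(p(e)), e))  →  p(cons(b, e))   [R1 at 1.1]

Reduce t₂ = p(cons(e, e)):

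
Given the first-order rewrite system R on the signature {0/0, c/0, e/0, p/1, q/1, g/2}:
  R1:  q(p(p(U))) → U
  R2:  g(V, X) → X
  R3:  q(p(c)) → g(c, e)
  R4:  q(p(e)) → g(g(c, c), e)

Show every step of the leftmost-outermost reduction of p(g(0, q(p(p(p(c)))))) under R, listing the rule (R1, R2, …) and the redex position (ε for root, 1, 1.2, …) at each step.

p(p(c))

1. p(g(0, q(p(p(p(c))))))  →  p(q(p(p(p(c)))))   [R2 at 1]
2. p(q(p(p(p(c)))))  →  p(p(c))   [R1 at 1]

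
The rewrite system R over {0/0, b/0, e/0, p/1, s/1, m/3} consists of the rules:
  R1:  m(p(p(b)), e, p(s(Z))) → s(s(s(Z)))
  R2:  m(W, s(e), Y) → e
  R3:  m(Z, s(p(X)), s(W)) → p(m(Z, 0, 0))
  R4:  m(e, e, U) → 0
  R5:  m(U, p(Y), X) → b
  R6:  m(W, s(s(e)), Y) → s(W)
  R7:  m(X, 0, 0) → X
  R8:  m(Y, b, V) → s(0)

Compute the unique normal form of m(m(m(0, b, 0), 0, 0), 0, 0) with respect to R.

s(0)

1. m(m(m(0, b, 0), 0, 0), 0, 0)  →  m(m(0, b, 0), 0, 0)   [R7 at ε]
2. m(m(0, b, 0), 0, 0)  →  m(0, b, 0)   [R7 at ε]
3. m(0, b, 0)  →  s(0)   [R8 at ε]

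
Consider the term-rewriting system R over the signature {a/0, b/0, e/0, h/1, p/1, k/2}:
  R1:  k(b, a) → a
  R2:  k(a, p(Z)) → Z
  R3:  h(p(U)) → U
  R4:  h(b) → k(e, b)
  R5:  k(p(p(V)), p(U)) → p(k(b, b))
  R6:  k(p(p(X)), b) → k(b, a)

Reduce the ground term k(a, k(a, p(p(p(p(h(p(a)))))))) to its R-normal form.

p(p(a))

1. k(a, k(a, p(p(p(p(h(p(a))))))))  →  k(a, p(p(p(h(p(a))))))   [R2 at 2]
2. k(a, p(p(p(h(p(a))))))  →  p(p(h(p(a))))   [R2 at ε]
3. p(p(h(p(a))))  →  p(p(a))   [R3 at 1.1]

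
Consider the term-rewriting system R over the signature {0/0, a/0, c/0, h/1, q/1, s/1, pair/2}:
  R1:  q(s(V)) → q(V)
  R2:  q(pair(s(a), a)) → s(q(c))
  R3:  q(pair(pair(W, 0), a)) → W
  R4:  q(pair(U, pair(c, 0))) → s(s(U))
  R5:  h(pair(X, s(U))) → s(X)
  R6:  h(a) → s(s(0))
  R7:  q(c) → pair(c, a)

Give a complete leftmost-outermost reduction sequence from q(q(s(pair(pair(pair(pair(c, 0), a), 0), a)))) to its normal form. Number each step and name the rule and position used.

1. q(q(s(pair(pair(pair(pair(c, 0), a), 0), a))))  →  q(q(pair(pair(pair(pair(c, 0), a), 0), a)))   [R1 at 1]
2. q(q(pair(pair(pair(pair(c, 0), a), 0), a)))  →  q(pair(pair(c, 0), a))   [R3 at 1]
3. q(pair(pair(c, 0), a))  →  c   [R3 at ε]

c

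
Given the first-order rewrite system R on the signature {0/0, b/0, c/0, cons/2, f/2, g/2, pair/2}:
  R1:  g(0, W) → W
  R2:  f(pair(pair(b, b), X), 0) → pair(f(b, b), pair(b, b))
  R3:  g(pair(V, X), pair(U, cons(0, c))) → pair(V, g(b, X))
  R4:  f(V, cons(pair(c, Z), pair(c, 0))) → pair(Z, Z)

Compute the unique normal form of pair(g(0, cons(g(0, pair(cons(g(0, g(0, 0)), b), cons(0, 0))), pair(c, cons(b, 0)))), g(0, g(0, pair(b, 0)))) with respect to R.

pair(cons(pair(cons(0, b), cons(0, 0)), pair(c, cons(b, 0))), pair(b, 0))

1. pair(g(0, cons(g(0, pair(cons(g(0, g(0, 0)), b), cons(0, 0))), pair(c, cons(b, 0)))), g(0, g(0, pair(b, 0))))  →  pair(cons(g(0, pair(cons(g(0, g(0, 0)), b), cons(0, 0))), pair(c, cons(b, 0))), g(0, g(0, pair(b, 0))))   [R1 at 1]
2. pair(cons(g(0, pair(cons(g(0, g(0, 0)), b), cons(0, 0))), pair(c, cons(b, 0))), g(0, g(0, pair(b, 0))))  →  pair(cons(pair(cons(g(0, g(0, 0)), b), cons(0, 0)), pair(c, cons(b, 0))), g(0, g(0, pair(b, 0))))   [R1 at 1.1]
3. pair(cons(pair(cons(g(0, g(0, 0)), b), cons(0, 0)), pair(c, cons(b, 0))), g(0, g(0, pair(b, 0))))  →  pair(cons(pair(cons(g(0, 0), b), cons(0, 0)), pair(c, cons(b, 0))), g(0, g(0, pair(b, 0))))   [R1 at 1.1.1.1]
4. pair(cons(pair(cons(g(0, 0), b), cons(0, 0)), pair(c, cons(b, 0))), g(0, g(0, pair(b, 0))))  →  pair(cons(pair(cons(0, b), cons(0, 0)), pair(c, cons(b, 0))), g(0, g(0, pair(b, 0))))   [R1 at 1.1.1.1]
5. pair(cons(pair(cons(0, b), cons(0, 0)), pair(c, cons(b, 0))), g(0, g(0, pair(b, 0))))  →  pair(cons(pair(cons(0, b), cons(0, 0)), pair(c, cons(b, 0))), g(0, pair(b, 0)))   [R1 at 2]
6. pair(cons(pair(cons(0, b), cons(0, 0)), pair(c, cons(b, 0))), g(0, pair(b, 0)))  →  pair(cons(pair(cons(0, b), cons(0, 0)), pair(c, cons(b, 0))), pair(b, 0))   [R1 at 2]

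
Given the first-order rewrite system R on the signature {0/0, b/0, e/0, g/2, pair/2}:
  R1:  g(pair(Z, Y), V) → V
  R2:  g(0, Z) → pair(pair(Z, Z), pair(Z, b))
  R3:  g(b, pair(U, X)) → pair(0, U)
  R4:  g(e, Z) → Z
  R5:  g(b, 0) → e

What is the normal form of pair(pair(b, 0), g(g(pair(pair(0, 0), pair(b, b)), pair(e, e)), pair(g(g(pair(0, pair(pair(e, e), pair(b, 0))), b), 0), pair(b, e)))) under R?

pair(pair(b, 0), pair(e, pair(b, e)))

1. pair(pair(b, 0), g(g(pair(pair(0, 0), pair(b, b)), pair(e, e)), pair(g(g(pair(0, pair(pair(e, e), pair(b, 0))), b), 0), pair(b, e))))  →  pair(pair(b, 0), g(pair(e, e), pair(g(g(pair(0, pair(pair(e, e), pair(b, 0))), b), 0), pair(b, e))))   [R1 at 2.1]
2. pair(pair(b, 0), g(pair(e, e), pair(g(g(pair(0, pair(pair(e, e), pair(b, 0))), b), 0), pair(b, e))))  →  pair(pair(b, 0), pair(g(g(pair(0, pair(pair(e, e), pair(b, 0))), b), 0), pair(b, e)))   [R1 at 2]
3. pair(pair(b, 0), pair(g(g(pair(0, pair(pair(e, e), pair(b, 0))), b), 0), pair(b, e)))  →  pair(pair(b, 0), pair(g(b, 0), pair(b, e)))   [R1 at 2.1.1]
4. pair(pair(b, 0), pair(g(b, 0), pair(b, e)))  →  pair(pair(b, 0), pair(e, pair(b, e)))   [R5 at 2.1]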